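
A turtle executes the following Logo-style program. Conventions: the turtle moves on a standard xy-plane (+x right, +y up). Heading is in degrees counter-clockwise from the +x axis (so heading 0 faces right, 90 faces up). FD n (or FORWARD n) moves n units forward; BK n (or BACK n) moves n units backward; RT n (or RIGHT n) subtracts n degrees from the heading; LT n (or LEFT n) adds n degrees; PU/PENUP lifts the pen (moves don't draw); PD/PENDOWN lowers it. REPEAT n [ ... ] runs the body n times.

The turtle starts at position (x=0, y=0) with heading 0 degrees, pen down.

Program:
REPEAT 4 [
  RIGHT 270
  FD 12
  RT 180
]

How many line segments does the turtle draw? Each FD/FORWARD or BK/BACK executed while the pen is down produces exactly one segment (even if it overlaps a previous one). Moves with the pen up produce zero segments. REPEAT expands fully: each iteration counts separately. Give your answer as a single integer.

Answer: 4

Derivation:
Executing turtle program step by step:
Start: pos=(0,0), heading=0, pen down
REPEAT 4 [
  -- iteration 1/4 --
  RT 270: heading 0 -> 90
  FD 12: (0,0) -> (0,12) [heading=90, draw]
  RT 180: heading 90 -> 270
  -- iteration 2/4 --
  RT 270: heading 270 -> 0
  FD 12: (0,12) -> (12,12) [heading=0, draw]
  RT 180: heading 0 -> 180
  -- iteration 3/4 --
  RT 270: heading 180 -> 270
  FD 12: (12,12) -> (12,0) [heading=270, draw]
  RT 180: heading 270 -> 90
  -- iteration 4/4 --
  RT 270: heading 90 -> 180
  FD 12: (12,0) -> (0,0) [heading=180, draw]
  RT 180: heading 180 -> 0
]
Final: pos=(0,0), heading=0, 4 segment(s) drawn
Segments drawn: 4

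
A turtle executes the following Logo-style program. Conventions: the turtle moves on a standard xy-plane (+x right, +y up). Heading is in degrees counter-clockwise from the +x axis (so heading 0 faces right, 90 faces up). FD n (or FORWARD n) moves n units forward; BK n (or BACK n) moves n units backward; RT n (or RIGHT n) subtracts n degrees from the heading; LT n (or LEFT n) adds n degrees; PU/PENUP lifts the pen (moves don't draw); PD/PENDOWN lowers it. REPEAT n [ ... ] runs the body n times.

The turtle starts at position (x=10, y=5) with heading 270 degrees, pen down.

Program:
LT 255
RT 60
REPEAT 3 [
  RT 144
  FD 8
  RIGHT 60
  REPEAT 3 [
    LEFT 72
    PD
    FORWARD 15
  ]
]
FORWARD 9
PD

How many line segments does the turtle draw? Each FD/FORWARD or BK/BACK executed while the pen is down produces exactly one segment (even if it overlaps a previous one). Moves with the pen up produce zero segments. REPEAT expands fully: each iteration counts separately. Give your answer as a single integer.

Executing turtle program step by step:
Start: pos=(10,5), heading=270, pen down
LT 255: heading 270 -> 165
RT 60: heading 165 -> 105
REPEAT 3 [
  -- iteration 1/3 --
  RT 144: heading 105 -> 321
  FD 8: (10,5) -> (16.217,-0.035) [heading=321, draw]
  RT 60: heading 321 -> 261
  REPEAT 3 [
    -- iteration 1/3 --
    LT 72: heading 261 -> 333
    PD: pen down
    FD 15: (16.217,-0.035) -> (29.582,-6.844) [heading=333, draw]
    -- iteration 2/3 --
    LT 72: heading 333 -> 45
    PD: pen down
    FD 15: (29.582,-6.844) -> (40.189,3.762) [heading=45, draw]
    -- iteration 3/3 --
    LT 72: heading 45 -> 117
    PD: pen down
    FD 15: (40.189,3.762) -> (33.379,17.127) [heading=117, draw]
  ]
  -- iteration 2/3 --
  RT 144: heading 117 -> 333
  FD 8: (33.379,17.127) -> (40.507,13.495) [heading=333, draw]
  RT 60: heading 333 -> 273
  REPEAT 3 [
    -- iteration 1/3 --
    LT 72: heading 273 -> 345
    PD: pen down
    FD 15: (40.507,13.495) -> (54.996,9.613) [heading=345, draw]
    -- iteration 2/3 --
    LT 72: heading 345 -> 57
    PD: pen down
    FD 15: (54.996,9.613) -> (63.166,22.193) [heading=57, draw]
    -- iteration 3/3 --
    LT 72: heading 57 -> 129
    PD: pen down
    FD 15: (63.166,22.193) -> (53.726,33.85) [heading=129, draw]
  ]
  -- iteration 3/3 --
  RT 144: heading 129 -> 345
  FD 8: (53.726,33.85) -> (61.453,31.78) [heading=345, draw]
  RT 60: heading 345 -> 285
  REPEAT 3 [
    -- iteration 1/3 --
    LT 72: heading 285 -> 357
    PD: pen down
    FD 15: (61.453,31.78) -> (76.433,30.995) [heading=357, draw]
    -- iteration 2/3 --
    LT 72: heading 357 -> 69
    PD: pen down
    FD 15: (76.433,30.995) -> (81.808,44.998) [heading=69, draw]
    -- iteration 3/3 --
    LT 72: heading 69 -> 141
    PD: pen down
    FD 15: (81.808,44.998) -> (70.151,54.438) [heading=141, draw]
  ]
]
FD 9: (70.151,54.438) -> (63.157,60.102) [heading=141, draw]
PD: pen down
Final: pos=(63.157,60.102), heading=141, 13 segment(s) drawn
Segments drawn: 13

Answer: 13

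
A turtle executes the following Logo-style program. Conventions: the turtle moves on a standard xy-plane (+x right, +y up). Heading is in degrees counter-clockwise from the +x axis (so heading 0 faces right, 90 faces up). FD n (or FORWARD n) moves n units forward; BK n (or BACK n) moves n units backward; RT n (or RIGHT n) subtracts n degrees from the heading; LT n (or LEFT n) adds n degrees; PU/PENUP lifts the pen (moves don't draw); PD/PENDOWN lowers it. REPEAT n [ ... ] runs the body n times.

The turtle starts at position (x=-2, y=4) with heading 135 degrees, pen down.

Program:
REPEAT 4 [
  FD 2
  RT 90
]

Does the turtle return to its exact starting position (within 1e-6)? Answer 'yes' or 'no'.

Executing turtle program step by step:
Start: pos=(-2,4), heading=135, pen down
REPEAT 4 [
  -- iteration 1/4 --
  FD 2: (-2,4) -> (-3.414,5.414) [heading=135, draw]
  RT 90: heading 135 -> 45
  -- iteration 2/4 --
  FD 2: (-3.414,5.414) -> (-2,6.828) [heading=45, draw]
  RT 90: heading 45 -> 315
  -- iteration 3/4 --
  FD 2: (-2,6.828) -> (-0.586,5.414) [heading=315, draw]
  RT 90: heading 315 -> 225
  -- iteration 4/4 --
  FD 2: (-0.586,5.414) -> (-2,4) [heading=225, draw]
  RT 90: heading 225 -> 135
]
Final: pos=(-2,4), heading=135, 4 segment(s) drawn

Start position: (-2, 4)
Final position: (-2, 4)
Distance = 0; < 1e-6 -> CLOSED

Answer: yes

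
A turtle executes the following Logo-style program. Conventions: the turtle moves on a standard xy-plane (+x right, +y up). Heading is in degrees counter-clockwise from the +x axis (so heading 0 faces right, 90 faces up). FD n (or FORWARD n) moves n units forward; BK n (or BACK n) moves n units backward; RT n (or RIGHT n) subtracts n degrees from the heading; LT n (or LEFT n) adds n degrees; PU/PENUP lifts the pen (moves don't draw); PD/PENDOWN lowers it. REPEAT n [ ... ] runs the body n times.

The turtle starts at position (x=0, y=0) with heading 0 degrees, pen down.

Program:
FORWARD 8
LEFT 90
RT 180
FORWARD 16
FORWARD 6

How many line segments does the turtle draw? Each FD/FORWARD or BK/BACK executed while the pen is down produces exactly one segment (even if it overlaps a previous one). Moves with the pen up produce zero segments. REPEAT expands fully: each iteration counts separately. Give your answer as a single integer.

Answer: 3

Derivation:
Executing turtle program step by step:
Start: pos=(0,0), heading=0, pen down
FD 8: (0,0) -> (8,0) [heading=0, draw]
LT 90: heading 0 -> 90
RT 180: heading 90 -> 270
FD 16: (8,0) -> (8,-16) [heading=270, draw]
FD 6: (8,-16) -> (8,-22) [heading=270, draw]
Final: pos=(8,-22), heading=270, 3 segment(s) drawn
Segments drawn: 3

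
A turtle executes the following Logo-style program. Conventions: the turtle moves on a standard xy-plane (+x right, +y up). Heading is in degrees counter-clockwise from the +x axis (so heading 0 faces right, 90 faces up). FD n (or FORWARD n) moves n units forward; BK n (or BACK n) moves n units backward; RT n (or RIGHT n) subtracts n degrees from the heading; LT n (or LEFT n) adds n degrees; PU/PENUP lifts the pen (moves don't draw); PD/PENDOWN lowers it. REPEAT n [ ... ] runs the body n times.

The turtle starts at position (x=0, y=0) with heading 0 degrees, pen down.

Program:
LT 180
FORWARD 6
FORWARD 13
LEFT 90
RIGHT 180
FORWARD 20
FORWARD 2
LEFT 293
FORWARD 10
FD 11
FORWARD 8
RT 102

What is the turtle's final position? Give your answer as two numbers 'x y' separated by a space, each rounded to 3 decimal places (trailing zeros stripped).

Executing turtle program step by step:
Start: pos=(0,0), heading=0, pen down
LT 180: heading 0 -> 180
FD 6: (0,0) -> (-6,0) [heading=180, draw]
FD 13: (-6,0) -> (-19,0) [heading=180, draw]
LT 90: heading 180 -> 270
RT 180: heading 270 -> 90
FD 20: (-19,0) -> (-19,20) [heading=90, draw]
FD 2: (-19,20) -> (-19,22) [heading=90, draw]
LT 293: heading 90 -> 23
FD 10: (-19,22) -> (-9.795,25.907) [heading=23, draw]
FD 11: (-9.795,25.907) -> (0.331,30.205) [heading=23, draw]
FD 8: (0.331,30.205) -> (7.695,33.331) [heading=23, draw]
RT 102: heading 23 -> 281
Final: pos=(7.695,33.331), heading=281, 7 segment(s) drawn

Answer: 7.695 33.331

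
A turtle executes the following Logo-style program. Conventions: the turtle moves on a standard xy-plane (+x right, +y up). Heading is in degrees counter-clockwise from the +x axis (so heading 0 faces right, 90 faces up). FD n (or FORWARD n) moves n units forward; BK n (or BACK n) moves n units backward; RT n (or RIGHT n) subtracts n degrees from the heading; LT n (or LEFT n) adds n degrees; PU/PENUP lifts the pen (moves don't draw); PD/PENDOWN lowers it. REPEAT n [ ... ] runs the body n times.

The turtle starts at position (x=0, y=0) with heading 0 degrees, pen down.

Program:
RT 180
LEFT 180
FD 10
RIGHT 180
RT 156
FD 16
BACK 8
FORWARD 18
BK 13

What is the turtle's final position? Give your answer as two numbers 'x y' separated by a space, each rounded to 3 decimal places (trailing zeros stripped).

Executing turtle program step by step:
Start: pos=(0,0), heading=0, pen down
RT 180: heading 0 -> 180
LT 180: heading 180 -> 0
FD 10: (0,0) -> (10,0) [heading=0, draw]
RT 180: heading 0 -> 180
RT 156: heading 180 -> 24
FD 16: (10,0) -> (24.617,6.508) [heading=24, draw]
BK 8: (24.617,6.508) -> (17.308,3.254) [heading=24, draw]
FD 18: (17.308,3.254) -> (33.752,10.575) [heading=24, draw]
BK 13: (33.752,10.575) -> (21.876,5.288) [heading=24, draw]
Final: pos=(21.876,5.288), heading=24, 5 segment(s) drawn

Answer: 21.876 5.288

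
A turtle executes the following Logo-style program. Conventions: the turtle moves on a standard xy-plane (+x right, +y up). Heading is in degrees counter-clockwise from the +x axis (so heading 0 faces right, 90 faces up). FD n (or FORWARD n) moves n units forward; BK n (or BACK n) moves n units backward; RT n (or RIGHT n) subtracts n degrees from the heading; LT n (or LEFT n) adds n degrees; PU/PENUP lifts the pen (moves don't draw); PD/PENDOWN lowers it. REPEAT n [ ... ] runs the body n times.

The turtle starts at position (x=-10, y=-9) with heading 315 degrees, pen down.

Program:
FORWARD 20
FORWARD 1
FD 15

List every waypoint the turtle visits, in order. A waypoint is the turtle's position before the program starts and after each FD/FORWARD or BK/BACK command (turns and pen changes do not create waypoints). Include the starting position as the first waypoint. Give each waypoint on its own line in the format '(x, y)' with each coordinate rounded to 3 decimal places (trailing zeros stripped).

Answer: (-10, -9)
(4.142, -23.142)
(4.849, -23.849)
(15.456, -34.456)

Derivation:
Executing turtle program step by step:
Start: pos=(-10,-9), heading=315, pen down
FD 20: (-10,-9) -> (4.142,-23.142) [heading=315, draw]
FD 1: (4.142,-23.142) -> (4.849,-23.849) [heading=315, draw]
FD 15: (4.849,-23.849) -> (15.456,-34.456) [heading=315, draw]
Final: pos=(15.456,-34.456), heading=315, 3 segment(s) drawn
Waypoints (4 total):
(-10, -9)
(4.142, -23.142)
(4.849, -23.849)
(15.456, -34.456)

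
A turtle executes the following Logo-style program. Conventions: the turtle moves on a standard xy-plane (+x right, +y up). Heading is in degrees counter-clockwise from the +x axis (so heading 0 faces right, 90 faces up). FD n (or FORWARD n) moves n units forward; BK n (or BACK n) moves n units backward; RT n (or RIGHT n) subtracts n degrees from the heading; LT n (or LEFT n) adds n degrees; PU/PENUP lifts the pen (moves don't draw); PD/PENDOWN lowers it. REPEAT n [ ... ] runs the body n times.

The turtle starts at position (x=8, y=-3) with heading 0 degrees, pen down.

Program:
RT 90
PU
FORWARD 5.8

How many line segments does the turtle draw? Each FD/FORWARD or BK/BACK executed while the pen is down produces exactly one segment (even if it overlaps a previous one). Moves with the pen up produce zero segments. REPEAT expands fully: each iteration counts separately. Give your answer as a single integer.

Executing turtle program step by step:
Start: pos=(8,-3), heading=0, pen down
RT 90: heading 0 -> 270
PU: pen up
FD 5.8: (8,-3) -> (8,-8.8) [heading=270, move]
Final: pos=(8,-8.8), heading=270, 0 segment(s) drawn
Segments drawn: 0

Answer: 0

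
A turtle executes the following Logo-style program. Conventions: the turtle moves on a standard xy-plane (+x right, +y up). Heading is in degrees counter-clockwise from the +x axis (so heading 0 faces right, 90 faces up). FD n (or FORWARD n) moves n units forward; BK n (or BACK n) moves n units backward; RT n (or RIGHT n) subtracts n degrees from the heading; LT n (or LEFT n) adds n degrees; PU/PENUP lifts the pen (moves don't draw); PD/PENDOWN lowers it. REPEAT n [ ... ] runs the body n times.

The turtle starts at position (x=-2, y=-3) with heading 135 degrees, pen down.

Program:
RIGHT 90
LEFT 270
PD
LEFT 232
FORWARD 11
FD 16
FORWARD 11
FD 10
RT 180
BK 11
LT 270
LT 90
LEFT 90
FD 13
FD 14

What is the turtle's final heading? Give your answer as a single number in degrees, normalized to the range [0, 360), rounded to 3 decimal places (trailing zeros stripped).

Answer: 97

Derivation:
Executing turtle program step by step:
Start: pos=(-2,-3), heading=135, pen down
RT 90: heading 135 -> 45
LT 270: heading 45 -> 315
PD: pen down
LT 232: heading 315 -> 187
FD 11: (-2,-3) -> (-12.918,-4.341) [heading=187, draw]
FD 16: (-12.918,-4.341) -> (-28.799,-6.29) [heading=187, draw]
FD 11: (-28.799,-6.29) -> (-39.717,-7.631) [heading=187, draw]
FD 10: (-39.717,-7.631) -> (-49.642,-8.85) [heading=187, draw]
RT 180: heading 187 -> 7
BK 11: (-49.642,-8.85) -> (-60.56,-10.19) [heading=7, draw]
LT 270: heading 7 -> 277
LT 90: heading 277 -> 7
LT 90: heading 7 -> 97
FD 13: (-60.56,-10.19) -> (-62.145,2.713) [heading=97, draw]
FD 14: (-62.145,2.713) -> (-63.851,16.608) [heading=97, draw]
Final: pos=(-63.851,16.608), heading=97, 7 segment(s) drawn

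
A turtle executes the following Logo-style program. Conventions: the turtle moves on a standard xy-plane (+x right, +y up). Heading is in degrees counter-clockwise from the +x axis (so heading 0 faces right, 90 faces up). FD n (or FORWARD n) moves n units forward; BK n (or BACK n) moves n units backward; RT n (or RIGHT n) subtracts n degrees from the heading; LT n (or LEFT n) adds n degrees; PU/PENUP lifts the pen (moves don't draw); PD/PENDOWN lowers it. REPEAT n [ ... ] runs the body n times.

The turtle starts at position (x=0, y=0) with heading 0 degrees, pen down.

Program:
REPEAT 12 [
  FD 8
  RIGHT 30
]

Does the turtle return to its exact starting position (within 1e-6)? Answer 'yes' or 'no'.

Answer: yes

Derivation:
Executing turtle program step by step:
Start: pos=(0,0), heading=0, pen down
REPEAT 12 [
  -- iteration 1/12 --
  FD 8: (0,0) -> (8,0) [heading=0, draw]
  RT 30: heading 0 -> 330
  -- iteration 2/12 --
  FD 8: (8,0) -> (14.928,-4) [heading=330, draw]
  RT 30: heading 330 -> 300
  -- iteration 3/12 --
  FD 8: (14.928,-4) -> (18.928,-10.928) [heading=300, draw]
  RT 30: heading 300 -> 270
  -- iteration 4/12 --
  FD 8: (18.928,-10.928) -> (18.928,-18.928) [heading=270, draw]
  RT 30: heading 270 -> 240
  -- iteration 5/12 --
  FD 8: (18.928,-18.928) -> (14.928,-25.856) [heading=240, draw]
  RT 30: heading 240 -> 210
  -- iteration 6/12 --
  FD 8: (14.928,-25.856) -> (8,-29.856) [heading=210, draw]
  RT 30: heading 210 -> 180
  -- iteration 7/12 --
  FD 8: (8,-29.856) -> (0,-29.856) [heading=180, draw]
  RT 30: heading 180 -> 150
  -- iteration 8/12 --
  FD 8: (0,-29.856) -> (-6.928,-25.856) [heading=150, draw]
  RT 30: heading 150 -> 120
  -- iteration 9/12 --
  FD 8: (-6.928,-25.856) -> (-10.928,-18.928) [heading=120, draw]
  RT 30: heading 120 -> 90
  -- iteration 10/12 --
  FD 8: (-10.928,-18.928) -> (-10.928,-10.928) [heading=90, draw]
  RT 30: heading 90 -> 60
  -- iteration 11/12 --
  FD 8: (-10.928,-10.928) -> (-6.928,-4) [heading=60, draw]
  RT 30: heading 60 -> 30
  -- iteration 12/12 --
  FD 8: (-6.928,-4) -> (0,0) [heading=30, draw]
  RT 30: heading 30 -> 0
]
Final: pos=(0,0), heading=0, 12 segment(s) drawn

Start position: (0, 0)
Final position: (0, 0)
Distance = 0; < 1e-6 -> CLOSED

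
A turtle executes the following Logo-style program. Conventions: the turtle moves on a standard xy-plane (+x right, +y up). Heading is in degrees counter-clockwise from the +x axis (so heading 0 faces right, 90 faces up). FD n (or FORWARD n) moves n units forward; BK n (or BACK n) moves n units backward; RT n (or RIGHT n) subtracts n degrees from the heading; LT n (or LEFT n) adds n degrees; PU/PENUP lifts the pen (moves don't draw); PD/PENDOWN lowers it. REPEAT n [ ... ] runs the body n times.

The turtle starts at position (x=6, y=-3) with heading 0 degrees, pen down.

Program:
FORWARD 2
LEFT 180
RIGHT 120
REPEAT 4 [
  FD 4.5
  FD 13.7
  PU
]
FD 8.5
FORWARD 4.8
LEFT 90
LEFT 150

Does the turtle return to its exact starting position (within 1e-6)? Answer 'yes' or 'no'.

Answer: no

Derivation:
Executing turtle program step by step:
Start: pos=(6,-3), heading=0, pen down
FD 2: (6,-3) -> (8,-3) [heading=0, draw]
LT 180: heading 0 -> 180
RT 120: heading 180 -> 60
REPEAT 4 [
  -- iteration 1/4 --
  FD 4.5: (8,-3) -> (10.25,0.897) [heading=60, draw]
  FD 13.7: (10.25,0.897) -> (17.1,12.762) [heading=60, draw]
  PU: pen up
  -- iteration 2/4 --
  FD 4.5: (17.1,12.762) -> (19.35,16.659) [heading=60, move]
  FD 13.7: (19.35,16.659) -> (26.2,28.523) [heading=60, move]
  PU: pen up
  -- iteration 3/4 --
  FD 4.5: (26.2,28.523) -> (28.45,32.42) [heading=60, move]
  FD 13.7: (28.45,32.42) -> (35.3,44.285) [heading=60, move]
  PU: pen up
  -- iteration 4/4 --
  FD 4.5: (35.3,44.285) -> (37.55,48.182) [heading=60, move]
  FD 13.7: (37.55,48.182) -> (44.4,60.047) [heading=60, move]
  PU: pen up
]
FD 8.5: (44.4,60.047) -> (48.65,67.408) [heading=60, move]
FD 4.8: (48.65,67.408) -> (51.05,71.565) [heading=60, move]
LT 90: heading 60 -> 150
LT 150: heading 150 -> 300
Final: pos=(51.05,71.565), heading=300, 3 segment(s) drawn

Start position: (6, -3)
Final position: (51.05, 71.565)
Distance = 87.117; >= 1e-6 -> NOT closed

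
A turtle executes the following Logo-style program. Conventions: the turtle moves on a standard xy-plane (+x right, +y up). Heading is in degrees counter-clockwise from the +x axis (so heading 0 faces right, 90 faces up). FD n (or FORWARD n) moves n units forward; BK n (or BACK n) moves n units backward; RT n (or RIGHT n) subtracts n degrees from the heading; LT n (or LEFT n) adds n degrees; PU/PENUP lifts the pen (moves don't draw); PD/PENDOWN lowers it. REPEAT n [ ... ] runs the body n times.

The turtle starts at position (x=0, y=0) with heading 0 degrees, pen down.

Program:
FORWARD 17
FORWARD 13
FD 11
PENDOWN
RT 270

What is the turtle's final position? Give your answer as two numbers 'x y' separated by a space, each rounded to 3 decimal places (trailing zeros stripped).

Executing turtle program step by step:
Start: pos=(0,0), heading=0, pen down
FD 17: (0,0) -> (17,0) [heading=0, draw]
FD 13: (17,0) -> (30,0) [heading=0, draw]
FD 11: (30,0) -> (41,0) [heading=0, draw]
PD: pen down
RT 270: heading 0 -> 90
Final: pos=(41,0), heading=90, 3 segment(s) drawn

Answer: 41 0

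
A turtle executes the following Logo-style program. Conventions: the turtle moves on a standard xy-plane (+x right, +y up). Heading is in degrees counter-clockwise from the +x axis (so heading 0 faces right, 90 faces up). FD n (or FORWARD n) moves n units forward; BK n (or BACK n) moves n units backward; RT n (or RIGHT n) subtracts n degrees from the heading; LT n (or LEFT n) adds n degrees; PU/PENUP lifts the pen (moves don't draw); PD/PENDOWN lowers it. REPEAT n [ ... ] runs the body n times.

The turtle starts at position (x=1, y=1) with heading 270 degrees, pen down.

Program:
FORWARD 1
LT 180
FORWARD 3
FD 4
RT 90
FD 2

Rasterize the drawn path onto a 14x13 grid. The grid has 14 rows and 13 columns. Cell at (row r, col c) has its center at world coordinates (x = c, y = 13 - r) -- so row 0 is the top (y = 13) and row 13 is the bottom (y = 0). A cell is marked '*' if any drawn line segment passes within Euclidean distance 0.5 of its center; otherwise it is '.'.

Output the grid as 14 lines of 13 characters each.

Segment 0: (1,1) -> (1,0)
Segment 1: (1,0) -> (1,3)
Segment 2: (1,3) -> (1,7)
Segment 3: (1,7) -> (3,7)

Answer: .............
.............
.............
.............
.............
.............
.***.........
.*...........
.*...........
.*...........
.*...........
.*...........
.*...........
.*...........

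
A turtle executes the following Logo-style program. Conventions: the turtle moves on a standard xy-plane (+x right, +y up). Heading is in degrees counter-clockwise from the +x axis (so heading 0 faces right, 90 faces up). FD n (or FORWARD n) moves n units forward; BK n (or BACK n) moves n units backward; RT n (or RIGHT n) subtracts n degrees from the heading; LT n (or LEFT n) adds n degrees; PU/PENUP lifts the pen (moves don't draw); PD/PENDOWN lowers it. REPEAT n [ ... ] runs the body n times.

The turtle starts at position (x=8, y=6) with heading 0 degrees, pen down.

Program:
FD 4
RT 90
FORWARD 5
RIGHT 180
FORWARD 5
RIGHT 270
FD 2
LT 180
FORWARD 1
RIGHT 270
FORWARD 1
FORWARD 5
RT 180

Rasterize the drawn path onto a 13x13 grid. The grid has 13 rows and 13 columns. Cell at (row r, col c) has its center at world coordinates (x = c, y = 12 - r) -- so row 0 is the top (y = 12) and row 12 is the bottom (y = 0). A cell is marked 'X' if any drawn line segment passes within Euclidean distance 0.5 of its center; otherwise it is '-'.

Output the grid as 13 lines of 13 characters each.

Answer: -----------X-
-----------X-
-----------X-
-----------X-
-----------X-
-----------X-
--------XXXXX
------------X
------------X
------------X
------------X
------------X
-------------

Derivation:
Segment 0: (8,6) -> (12,6)
Segment 1: (12,6) -> (12,1)
Segment 2: (12,1) -> (12,6)
Segment 3: (12,6) -> (10,6)
Segment 4: (10,6) -> (11,6)
Segment 5: (11,6) -> (11,7)
Segment 6: (11,7) -> (11,12)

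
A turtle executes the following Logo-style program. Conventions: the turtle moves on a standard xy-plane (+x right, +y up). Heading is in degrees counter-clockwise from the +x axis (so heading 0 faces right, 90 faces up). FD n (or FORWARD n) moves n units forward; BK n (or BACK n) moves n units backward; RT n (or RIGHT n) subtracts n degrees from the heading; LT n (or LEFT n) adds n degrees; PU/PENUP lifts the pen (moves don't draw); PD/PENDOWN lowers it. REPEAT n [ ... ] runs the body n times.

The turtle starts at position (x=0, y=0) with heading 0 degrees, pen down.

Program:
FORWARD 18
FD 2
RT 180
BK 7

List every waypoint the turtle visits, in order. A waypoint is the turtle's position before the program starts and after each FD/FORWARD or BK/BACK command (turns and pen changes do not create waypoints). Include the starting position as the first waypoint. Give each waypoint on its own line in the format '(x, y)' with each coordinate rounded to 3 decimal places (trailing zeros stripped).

Answer: (0, 0)
(18, 0)
(20, 0)
(27, 0)

Derivation:
Executing turtle program step by step:
Start: pos=(0,0), heading=0, pen down
FD 18: (0,0) -> (18,0) [heading=0, draw]
FD 2: (18,0) -> (20,0) [heading=0, draw]
RT 180: heading 0 -> 180
BK 7: (20,0) -> (27,0) [heading=180, draw]
Final: pos=(27,0), heading=180, 3 segment(s) drawn
Waypoints (4 total):
(0, 0)
(18, 0)
(20, 0)
(27, 0)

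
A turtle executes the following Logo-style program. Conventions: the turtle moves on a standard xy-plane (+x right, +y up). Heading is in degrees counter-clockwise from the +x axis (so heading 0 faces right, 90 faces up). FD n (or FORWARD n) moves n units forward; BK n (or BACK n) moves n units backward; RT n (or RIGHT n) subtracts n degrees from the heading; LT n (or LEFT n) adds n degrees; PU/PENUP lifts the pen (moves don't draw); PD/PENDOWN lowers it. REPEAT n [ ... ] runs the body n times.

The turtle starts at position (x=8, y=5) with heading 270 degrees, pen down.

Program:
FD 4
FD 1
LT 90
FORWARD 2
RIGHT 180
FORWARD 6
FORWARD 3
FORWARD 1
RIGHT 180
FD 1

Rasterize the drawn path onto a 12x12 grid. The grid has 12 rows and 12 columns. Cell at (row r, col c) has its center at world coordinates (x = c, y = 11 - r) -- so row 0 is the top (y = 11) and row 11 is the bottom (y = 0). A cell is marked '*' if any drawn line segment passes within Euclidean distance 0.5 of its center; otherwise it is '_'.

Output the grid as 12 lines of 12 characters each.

Segment 0: (8,5) -> (8,1)
Segment 1: (8,1) -> (8,0)
Segment 2: (8,0) -> (10,-0)
Segment 3: (10,-0) -> (4,0)
Segment 4: (4,0) -> (1,0)
Segment 5: (1,0) -> (0,0)
Segment 6: (0,0) -> (1,0)

Answer: ____________
____________
____________
____________
____________
____________
________*___
________*___
________*___
________*___
________*___
***********_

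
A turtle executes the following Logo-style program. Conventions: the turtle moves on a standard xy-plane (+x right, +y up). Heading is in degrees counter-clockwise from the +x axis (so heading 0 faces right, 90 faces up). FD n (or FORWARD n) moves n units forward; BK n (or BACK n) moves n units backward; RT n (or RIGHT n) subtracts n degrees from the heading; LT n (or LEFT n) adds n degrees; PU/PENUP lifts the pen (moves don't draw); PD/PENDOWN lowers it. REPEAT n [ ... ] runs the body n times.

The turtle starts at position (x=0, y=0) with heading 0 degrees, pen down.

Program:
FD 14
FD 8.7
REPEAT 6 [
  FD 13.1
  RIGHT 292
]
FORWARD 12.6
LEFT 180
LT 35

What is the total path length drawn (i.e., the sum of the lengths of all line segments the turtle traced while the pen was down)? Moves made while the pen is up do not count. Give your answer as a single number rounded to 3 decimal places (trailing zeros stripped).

Executing turtle program step by step:
Start: pos=(0,0), heading=0, pen down
FD 14: (0,0) -> (14,0) [heading=0, draw]
FD 8.7: (14,0) -> (22.7,0) [heading=0, draw]
REPEAT 6 [
  -- iteration 1/6 --
  FD 13.1: (22.7,0) -> (35.8,0) [heading=0, draw]
  RT 292: heading 0 -> 68
  -- iteration 2/6 --
  FD 13.1: (35.8,0) -> (40.707,12.146) [heading=68, draw]
  RT 292: heading 68 -> 136
  -- iteration 3/6 --
  FD 13.1: (40.707,12.146) -> (31.284,21.246) [heading=136, draw]
  RT 292: heading 136 -> 204
  -- iteration 4/6 --
  FD 13.1: (31.284,21.246) -> (19.317,15.918) [heading=204, draw]
  RT 292: heading 204 -> 272
  -- iteration 5/6 --
  FD 13.1: (19.317,15.918) -> (19.774,2.826) [heading=272, draw]
  RT 292: heading 272 -> 340
  -- iteration 6/6 --
  FD 13.1: (19.774,2.826) -> (32.084,-1.655) [heading=340, draw]
  RT 292: heading 340 -> 48
]
FD 12.6: (32.084,-1.655) -> (40.515,7.709) [heading=48, draw]
LT 180: heading 48 -> 228
LT 35: heading 228 -> 263
Final: pos=(40.515,7.709), heading=263, 9 segment(s) drawn

Segment lengths:
  seg 1: (0,0) -> (14,0), length = 14
  seg 2: (14,0) -> (22.7,0), length = 8.7
  seg 3: (22.7,0) -> (35.8,0), length = 13.1
  seg 4: (35.8,0) -> (40.707,12.146), length = 13.1
  seg 5: (40.707,12.146) -> (31.284,21.246), length = 13.1
  seg 6: (31.284,21.246) -> (19.317,15.918), length = 13.1
  seg 7: (19.317,15.918) -> (19.774,2.826), length = 13.1
  seg 8: (19.774,2.826) -> (32.084,-1.655), length = 13.1
  seg 9: (32.084,-1.655) -> (40.515,7.709), length = 12.6
Total = 113.9

Answer: 113.9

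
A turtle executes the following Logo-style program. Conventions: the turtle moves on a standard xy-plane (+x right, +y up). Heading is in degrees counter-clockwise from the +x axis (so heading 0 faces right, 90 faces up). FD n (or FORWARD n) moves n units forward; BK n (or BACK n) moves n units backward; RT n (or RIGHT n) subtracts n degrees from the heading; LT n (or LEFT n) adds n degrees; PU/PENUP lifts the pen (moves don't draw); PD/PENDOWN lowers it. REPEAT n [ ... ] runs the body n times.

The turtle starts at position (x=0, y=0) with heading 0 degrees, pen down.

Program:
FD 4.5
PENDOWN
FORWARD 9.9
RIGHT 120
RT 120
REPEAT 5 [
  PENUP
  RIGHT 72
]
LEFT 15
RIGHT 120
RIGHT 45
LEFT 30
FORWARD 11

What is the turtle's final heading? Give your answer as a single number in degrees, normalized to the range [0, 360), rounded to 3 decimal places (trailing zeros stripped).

Answer: 0

Derivation:
Executing turtle program step by step:
Start: pos=(0,0), heading=0, pen down
FD 4.5: (0,0) -> (4.5,0) [heading=0, draw]
PD: pen down
FD 9.9: (4.5,0) -> (14.4,0) [heading=0, draw]
RT 120: heading 0 -> 240
RT 120: heading 240 -> 120
REPEAT 5 [
  -- iteration 1/5 --
  PU: pen up
  RT 72: heading 120 -> 48
  -- iteration 2/5 --
  PU: pen up
  RT 72: heading 48 -> 336
  -- iteration 3/5 --
  PU: pen up
  RT 72: heading 336 -> 264
  -- iteration 4/5 --
  PU: pen up
  RT 72: heading 264 -> 192
  -- iteration 5/5 --
  PU: pen up
  RT 72: heading 192 -> 120
]
LT 15: heading 120 -> 135
RT 120: heading 135 -> 15
RT 45: heading 15 -> 330
LT 30: heading 330 -> 0
FD 11: (14.4,0) -> (25.4,0) [heading=0, move]
Final: pos=(25.4,0), heading=0, 2 segment(s) drawn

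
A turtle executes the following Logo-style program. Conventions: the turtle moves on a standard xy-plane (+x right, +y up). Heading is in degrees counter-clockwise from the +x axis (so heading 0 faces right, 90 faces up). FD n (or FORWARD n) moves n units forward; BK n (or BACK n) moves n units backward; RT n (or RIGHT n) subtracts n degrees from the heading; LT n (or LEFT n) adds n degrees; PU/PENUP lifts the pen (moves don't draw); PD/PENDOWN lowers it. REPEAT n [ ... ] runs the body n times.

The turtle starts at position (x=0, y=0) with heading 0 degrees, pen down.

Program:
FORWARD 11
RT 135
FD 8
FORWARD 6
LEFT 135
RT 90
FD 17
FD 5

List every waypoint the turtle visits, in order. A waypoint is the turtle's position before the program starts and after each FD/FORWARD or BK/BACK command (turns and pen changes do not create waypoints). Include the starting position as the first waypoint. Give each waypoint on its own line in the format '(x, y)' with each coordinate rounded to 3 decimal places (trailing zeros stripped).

Answer: (0, 0)
(11, 0)
(5.343, -5.657)
(1.101, -9.899)
(1.101, -26.899)
(1.101, -31.899)

Derivation:
Executing turtle program step by step:
Start: pos=(0,0), heading=0, pen down
FD 11: (0,0) -> (11,0) [heading=0, draw]
RT 135: heading 0 -> 225
FD 8: (11,0) -> (5.343,-5.657) [heading=225, draw]
FD 6: (5.343,-5.657) -> (1.101,-9.899) [heading=225, draw]
LT 135: heading 225 -> 0
RT 90: heading 0 -> 270
FD 17: (1.101,-9.899) -> (1.101,-26.899) [heading=270, draw]
FD 5: (1.101,-26.899) -> (1.101,-31.899) [heading=270, draw]
Final: pos=(1.101,-31.899), heading=270, 5 segment(s) drawn
Waypoints (6 total):
(0, 0)
(11, 0)
(5.343, -5.657)
(1.101, -9.899)
(1.101, -26.899)
(1.101, -31.899)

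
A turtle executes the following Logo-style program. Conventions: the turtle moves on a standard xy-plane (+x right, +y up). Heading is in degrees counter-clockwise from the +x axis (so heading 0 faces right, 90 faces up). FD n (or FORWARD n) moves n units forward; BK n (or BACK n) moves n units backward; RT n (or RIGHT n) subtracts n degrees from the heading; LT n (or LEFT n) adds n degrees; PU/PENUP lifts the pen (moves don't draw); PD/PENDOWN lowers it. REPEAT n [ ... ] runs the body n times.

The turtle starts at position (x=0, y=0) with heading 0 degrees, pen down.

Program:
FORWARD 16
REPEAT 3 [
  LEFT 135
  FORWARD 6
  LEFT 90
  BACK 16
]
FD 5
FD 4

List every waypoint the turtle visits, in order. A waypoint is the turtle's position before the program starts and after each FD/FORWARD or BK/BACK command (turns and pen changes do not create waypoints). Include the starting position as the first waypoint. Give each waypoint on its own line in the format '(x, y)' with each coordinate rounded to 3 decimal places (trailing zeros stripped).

Answer: (0, 0)
(16, 0)
(11.757, 4.243)
(23.071, 15.556)
(29.071, 15.556)
(29.071, -0.444)
(24.828, -4.686)
(13.515, 6.627)
(17.05, 3.092)
(19.879, 0.263)

Derivation:
Executing turtle program step by step:
Start: pos=(0,0), heading=0, pen down
FD 16: (0,0) -> (16,0) [heading=0, draw]
REPEAT 3 [
  -- iteration 1/3 --
  LT 135: heading 0 -> 135
  FD 6: (16,0) -> (11.757,4.243) [heading=135, draw]
  LT 90: heading 135 -> 225
  BK 16: (11.757,4.243) -> (23.071,15.556) [heading=225, draw]
  -- iteration 2/3 --
  LT 135: heading 225 -> 0
  FD 6: (23.071,15.556) -> (29.071,15.556) [heading=0, draw]
  LT 90: heading 0 -> 90
  BK 16: (29.071,15.556) -> (29.071,-0.444) [heading=90, draw]
  -- iteration 3/3 --
  LT 135: heading 90 -> 225
  FD 6: (29.071,-0.444) -> (24.828,-4.686) [heading=225, draw]
  LT 90: heading 225 -> 315
  BK 16: (24.828,-4.686) -> (13.515,6.627) [heading=315, draw]
]
FD 5: (13.515,6.627) -> (17.05,3.092) [heading=315, draw]
FD 4: (17.05,3.092) -> (19.879,0.263) [heading=315, draw]
Final: pos=(19.879,0.263), heading=315, 9 segment(s) drawn
Waypoints (10 total):
(0, 0)
(16, 0)
(11.757, 4.243)
(23.071, 15.556)
(29.071, 15.556)
(29.071, -0.444)
(24.828, -4.686)
(13.515, 6.627)
(17.05, 3.092)
(19.879, 0.263)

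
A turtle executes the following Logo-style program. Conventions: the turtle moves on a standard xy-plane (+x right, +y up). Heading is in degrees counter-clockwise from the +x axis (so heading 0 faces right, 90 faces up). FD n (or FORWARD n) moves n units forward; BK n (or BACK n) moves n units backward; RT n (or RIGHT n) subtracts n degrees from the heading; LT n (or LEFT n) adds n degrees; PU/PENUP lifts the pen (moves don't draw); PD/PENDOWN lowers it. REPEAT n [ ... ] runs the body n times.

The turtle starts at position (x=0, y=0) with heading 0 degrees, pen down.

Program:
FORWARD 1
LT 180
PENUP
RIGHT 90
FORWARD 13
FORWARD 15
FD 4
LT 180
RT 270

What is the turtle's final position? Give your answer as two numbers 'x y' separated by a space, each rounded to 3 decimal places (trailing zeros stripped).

Answer: 1 32

Derivation:
Executing turtle program step by step:
Start: pos=(0,0), heading=0, pen down
FD 1: (0,0) -> (1,0) [heading=0, draw]
LT 180: heading 0 -> 180
PU: pen up
RT 90: heading 180 -> 90
FD 13: (1,0) -> (1,13) [heading=90, move]
FD 15: (1,13) -> (1,28) [heading=90, move]
FD 4: (1,28) -> (1,32) [heading=90, move]
LT 180: heading 90 -> 270
RT 270: heading 270 -> 0
Final: pos=(1,32), heading=0, 1 segment(s) drawn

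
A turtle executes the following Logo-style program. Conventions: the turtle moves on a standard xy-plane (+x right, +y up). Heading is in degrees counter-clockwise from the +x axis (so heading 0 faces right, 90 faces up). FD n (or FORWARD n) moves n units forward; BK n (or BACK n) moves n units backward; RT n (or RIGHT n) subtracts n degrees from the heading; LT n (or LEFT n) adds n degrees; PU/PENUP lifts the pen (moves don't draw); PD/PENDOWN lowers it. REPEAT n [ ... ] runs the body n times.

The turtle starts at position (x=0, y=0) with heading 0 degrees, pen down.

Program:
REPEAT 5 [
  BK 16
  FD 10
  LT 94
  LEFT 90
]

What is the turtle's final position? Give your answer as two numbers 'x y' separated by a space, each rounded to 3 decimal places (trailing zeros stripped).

Answer: -5.855 -0.823

Derivation:
Executing turtle program step by step:
Start: pos=(0,0), heading=0, pen down
REPEAT 5 [
  -- iteration 1/5 --
  BK 16: (0,0) -> (-16,0) [heading=0, draw]
  FD 10: (-16,0) -> (-6,0) [heading=0, draw]
  LT 94: heading 0 -> 94
  LT 90: heading 94 -> 184
  -- iteration 2/5 --
  BK 16: (-6,0) -> (9.961,1.116) [heading=184, draw]
  FD 10: (9.961,1.116) -> (-0.015,0.419) [heading=184, draw]
  LT 94: heading 184 -> 278
  LT 90: heading 278 -> 8
  -- iteration 3/5 --
  BK 16: (-0.015,0.419) -> (-15.859,-1.808) [heading=8, draw]
  FD 10: (-15.859,-1.808) -> (-5.956,-0.416) [heading=8, draw]
  LT 94: heading 8 -> 102
  LT 90: heading 102 -> 192
  -- iteration 4/5 --
  BK 16: (-5.956,-0.416) -> (9.694,2.91) [heading=192, draw]
  FD 10: (9.694,2.91) -> (-0.087,0.831) [heading=192, draw]
  LT 94: heading 192 -> 286
  LT 90: heading 286 -> 16
  -- iteration 5/5 --
  BK 16: (-0.087,0.831) -> (-15.468,-3.579) [heading=16, draw]
  FD 10: (-15.468,-3.579) -> (-5.855,-0.823) [heading=16, draw]
  LT 94: heading 16 -> 110
  LT 90: heading 110 -> 200
]
Final: pos=(-5.855,-0.823), heading=200, 10 segment(s) drawn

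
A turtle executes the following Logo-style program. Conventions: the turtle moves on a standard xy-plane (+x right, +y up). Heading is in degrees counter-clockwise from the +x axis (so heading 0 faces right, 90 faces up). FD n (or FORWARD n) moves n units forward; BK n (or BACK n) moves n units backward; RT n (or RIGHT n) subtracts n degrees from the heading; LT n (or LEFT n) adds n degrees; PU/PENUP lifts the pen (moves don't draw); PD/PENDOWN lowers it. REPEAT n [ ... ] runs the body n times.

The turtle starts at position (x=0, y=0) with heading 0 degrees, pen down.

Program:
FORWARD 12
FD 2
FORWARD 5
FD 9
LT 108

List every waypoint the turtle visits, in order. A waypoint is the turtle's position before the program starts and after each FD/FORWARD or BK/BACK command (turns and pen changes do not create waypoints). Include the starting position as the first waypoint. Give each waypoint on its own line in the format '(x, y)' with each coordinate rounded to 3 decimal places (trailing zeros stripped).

Answer: (0, 0)
(12, 0)
(14, 0)
(19, 0)
(28, 0)

Derivation:
Executing turtle program step by step:
Start: pos=(0,0), heading=0, pen down
FD 12: (0,0) -> (12,0) [heading=0, draw]
FD 2: (12,0) -> (14,0) [heading=0, draw]
FD 5: (14,0) -> (19,0) [heading=0, draw]
FD 9: (19,0) -> (28,0) [heading=0, draw]
LT 108: heading 0 -> 108
Final: pos=(28,0), heading=108, 4 segment(s) drawn
Waypoints (5 total):
(0, 0)
(12, 0)
(14, 0)
(19, 0)
(28, 0)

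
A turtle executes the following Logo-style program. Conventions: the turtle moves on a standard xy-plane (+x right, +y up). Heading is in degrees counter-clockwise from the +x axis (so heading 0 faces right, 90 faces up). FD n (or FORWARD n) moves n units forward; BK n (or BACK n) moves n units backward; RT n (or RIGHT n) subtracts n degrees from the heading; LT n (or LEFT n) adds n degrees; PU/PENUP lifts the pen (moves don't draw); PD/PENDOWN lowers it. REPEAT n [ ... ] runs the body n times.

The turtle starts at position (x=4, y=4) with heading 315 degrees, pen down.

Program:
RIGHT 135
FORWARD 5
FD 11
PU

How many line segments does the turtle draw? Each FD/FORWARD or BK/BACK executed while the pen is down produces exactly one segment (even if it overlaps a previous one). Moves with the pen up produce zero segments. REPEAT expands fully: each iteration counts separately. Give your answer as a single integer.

Answer: 2

Derivation:
Executing turtle program step by step:
Start: pos=(4,4), heading=315, pen down
RT 135: heading 315 -> 180
FD 5: (4,4) -> (-1,4) [heading=180, draw]
FD 11: (-1,4) -> (-12,4) [heading=180, draw]
PU: pen up
Final: pos=(-12,4), heading=180, 2 segment(s) drawn
Segments drawn: 2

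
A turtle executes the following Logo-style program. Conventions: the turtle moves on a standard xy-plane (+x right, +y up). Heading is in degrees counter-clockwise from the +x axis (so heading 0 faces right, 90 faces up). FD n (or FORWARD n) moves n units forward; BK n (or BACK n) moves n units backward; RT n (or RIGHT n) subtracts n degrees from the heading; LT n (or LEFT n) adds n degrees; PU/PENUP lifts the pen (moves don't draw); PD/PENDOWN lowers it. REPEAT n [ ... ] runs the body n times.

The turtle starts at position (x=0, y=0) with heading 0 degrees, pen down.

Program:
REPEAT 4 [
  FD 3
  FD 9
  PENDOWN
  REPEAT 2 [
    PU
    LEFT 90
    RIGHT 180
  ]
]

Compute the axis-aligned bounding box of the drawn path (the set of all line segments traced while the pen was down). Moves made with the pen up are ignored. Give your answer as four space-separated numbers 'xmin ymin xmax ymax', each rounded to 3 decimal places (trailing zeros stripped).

Answer: 0 0 12 0

Derivation:
Executing turtle program step by step:
Start: pos=(0,0), heading=0, pen down
REPEAT 4 [
  -- iteration 1/4 --
  FD 3: (0,0) -> (3,0) [heading=0, draw]
  FD 9: (3,0) -> (12,0) [heading=0, draw]
  PD: pen down
  REPEAT 2 [
    -- iteration 1/2 --
    PU: pen up
    LT 90: heading 0 -> 90
    RT 180: heading 90 -> 270
    -- iteration 2/2 --
    PU: pen up
    LT 90: heading 270 -> 0
    RT 180: heading 0 -> 180
  ]
  -- iteration 2/4 --
  FD 3: (12,0) -> (9,0) [heading=180, move]
  FD 9: (9,0) -> (0,0) [heading=180, move]
  PD: pen down
  REPEAT 2 [
    -- iteration 1/2 --
    PU: pen up
    LT 90: heading 180 -> 270
    RT 180: heading 270 -> 90
    -- iteration 2/2 --
    PU: pen up
    LT 90: heading 90 -> 180
    RT 180: heading 180 -> 0
  ]
  -- iteration 3/4 --
  FD 3: (0,0) -> (3,0) [heading=0, move]
  FD 9: (3,0) -> (12,0) [heading=0, move]
  PD: pen down
  REPEAT 2 [
    -- iteration 1/2 --
    PU: pen up
    LT 90: heading 0 -> 90
    RT 180: heading 90 -> 270
    -- iteration 2/2 --
    PU: pen up
    LT 90: heading 270 -> 0
    RT 180: heading 0 -> 180
  ]
  -- iteration 4/4 --
  FD 3: (12,0) -> (9,0) [heading=180, move]
  FD 9: (9,0) -> (0,0) [heading=180, move]
  PD: pen down
  REPEAT 2 [
    -- iteration 1/2 --
    PU: pen up
    LT 90: heading 180 -> 270
    RT 180: heading 270 -> 90
    -- iteration 2/2 --
    PU: pen up
    LT 90: heading 90 -> 180
    RT 180: heading 180 -> 0
  ]
]
Final: pos=(0,0), heading=0, 2 segment(s) drawn

Segment endpoints: x in {0, 3, 12}, y in {0}
xmin=0, ymin=0, xmax=12, ymax=0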